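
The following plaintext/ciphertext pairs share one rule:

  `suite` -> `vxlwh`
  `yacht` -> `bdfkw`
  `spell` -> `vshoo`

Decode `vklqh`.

shine

Compare letters: s→v is +3, u→x is +3, i→l is +3 — a constant shift. Every letter moves 3 places later in the alphabet, wrapping around z→a.
Undoing it on vklqh: v−3=s, k−3=h, l−3=i, q−3=n, h−3=e.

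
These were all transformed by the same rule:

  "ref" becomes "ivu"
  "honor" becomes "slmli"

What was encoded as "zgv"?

Each pair mirrors across the alphabet (r↔i, e↔v, f↔u): positions sum to 25. Letters are reflected about the middle of the alphabet (position → 25−position): Atbash.
Undoing it on zgv: z↔a, g↔t, v↔e.

ate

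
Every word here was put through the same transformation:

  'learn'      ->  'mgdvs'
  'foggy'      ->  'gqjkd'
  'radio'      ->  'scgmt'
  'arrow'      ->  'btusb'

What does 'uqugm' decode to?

torch

In learn: l→m is +1, e→g is +2, a→d is +3, r→v is +4 — the shift increases by 1 each position. The shift increases by 1 at each position, starting from +1: 1, 2, 3, ….
Decoding uqugm: u−1=t, q−2=o, u−3=r, g−4=c, m−5=h.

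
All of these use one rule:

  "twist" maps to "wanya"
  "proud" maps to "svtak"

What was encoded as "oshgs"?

local

In twist: t→w is +3, w→a is +4, i→n is +5, s→y is +6 — the shift increases by 1 each position. The shift increases by 1 at each position, starting from +3: 3, 4, 5, ….
Reversing it on oshgs: o−3=l, s−4=o, h−5=c, g−6=a, s−7=l.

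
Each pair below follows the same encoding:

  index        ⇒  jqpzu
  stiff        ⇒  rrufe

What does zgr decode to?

fun

The output letters match the input read backwards, each shifted +12: index reversed is xedni. Two steps: reverse the string, then apply a Caesar shift of +12.
Decoding zgr: shift back: z−12=n, g−12=u, r−12=f → nuf; then reverse → fun.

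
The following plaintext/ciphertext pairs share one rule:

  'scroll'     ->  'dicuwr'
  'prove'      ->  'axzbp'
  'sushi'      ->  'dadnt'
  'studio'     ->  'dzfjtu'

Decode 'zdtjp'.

A repeating key of period 2 is used — shifts +11, +6 over and over.
Undoing it on zdtjp: z−11=o, d−6=x, t−11=i, j−6=d, p−11=e.

oxide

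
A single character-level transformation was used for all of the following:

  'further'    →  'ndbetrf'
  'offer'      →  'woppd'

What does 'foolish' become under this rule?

In further: f→n is +8, u→d is +9, r→b is +10, t→e is +11 — the shift increases by 1 each position. The shift increases by 1 at each position, starting from +8: 8, 9, 10, ….
For foolish: f+8=n, o+9=x, o+10=y, l+11=w, i+12=u, s+13=f, h+14=v.

nxywufv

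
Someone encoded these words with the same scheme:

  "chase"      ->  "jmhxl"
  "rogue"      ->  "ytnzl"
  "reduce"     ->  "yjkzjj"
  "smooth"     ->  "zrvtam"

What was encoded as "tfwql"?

maple

Shifts by position in chase: pos 0: c→j (+7), pos 1: h→m (+5), pos 2: a→h (+7), pos 3: s→x (+5) — repeating every 2. A repeating key of period 2 is used — shifts +7, +5 over and over.
Reversing it on tfwql: t−7=m, f−5=a, w−7=p, q−5=l, l−7=e.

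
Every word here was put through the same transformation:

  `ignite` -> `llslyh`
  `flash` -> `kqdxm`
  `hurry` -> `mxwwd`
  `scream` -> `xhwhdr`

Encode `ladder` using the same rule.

qdiihw

The shift depends on letter class: consonant g→l is +5, but vowel i→l is +3. Vowels shift forward by 3 and consonants shift forward by 5.
For ladder: l(cons)+5=q, a(vowel)+3=d, d(cons)+5=i, d(cons)+5=i, e(vowel)+3=h, r(cons)+5=w.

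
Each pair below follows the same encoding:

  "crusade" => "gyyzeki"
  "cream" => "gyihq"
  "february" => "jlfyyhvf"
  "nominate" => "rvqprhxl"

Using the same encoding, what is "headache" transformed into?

llekejll

Shifts by position in crusade: pos 0: c→g (+4), pos 1: r→y (+7), pos 2: u→y (+4), pos 3: s→z (+7) — repeating every 2. A repeating key of period 2 is used — shifts +4, +7 over and over.
Applying it to headache: h+4=l, e+7=l, a+4=e, d+7=k, a+4=e, c+7=j, h+4=l, e+7=l.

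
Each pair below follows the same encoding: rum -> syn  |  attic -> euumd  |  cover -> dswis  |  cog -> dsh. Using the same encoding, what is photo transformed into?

qisus

Two shifts are in play — +4 for a/e/i/o/u, +1 for every other letter.
For photo: p(cons)+1=q, h(cons)+1=i, o(vowel)+4=s, t(cons)+1=u, o(vowel)+4=s.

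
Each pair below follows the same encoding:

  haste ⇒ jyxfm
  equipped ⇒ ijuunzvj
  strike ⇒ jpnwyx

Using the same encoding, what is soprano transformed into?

The output letters match the input read backwards, each shifted +5: haste reversed is etsah. Read the word backwards and shift each letter +5.
On soprano: reverse → onarpos; then shift: o+5=t, n+5=s, a+5=f, r+5=w, p+5=u, o+5=t, s+5=x.

tsfwutx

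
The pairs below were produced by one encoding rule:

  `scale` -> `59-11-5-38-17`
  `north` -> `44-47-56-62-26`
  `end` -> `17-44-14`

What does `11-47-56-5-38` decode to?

coral

Each letter becomes 3×(its alphabet position, a=1..z=26) + 2.
Decoding 11-47-56-5-38: 11→(11−2)÷3=3=c, 47→(47−2)÷3=15=o, 56→(56−2)÷3=18=r, 5→(5−2)÷3=1=a, 38→(38−2)÷3=12=l.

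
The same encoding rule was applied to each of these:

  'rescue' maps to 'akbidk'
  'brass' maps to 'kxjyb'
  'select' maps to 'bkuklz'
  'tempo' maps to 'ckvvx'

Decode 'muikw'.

Shifts by position in rescue: pos 0: r→a (+9), pos 1: e→k (+6), pos 2: s→b (+9), pos 3: c→i (+6) — repeating every 2. It's a Vigenère-style cipher with numeric key [9,6]: position i shifts by key[i mod 2].
Decoding muikw: m−9=d, u−6=o, i−9=z, k−6=e, w−9=n.

dozen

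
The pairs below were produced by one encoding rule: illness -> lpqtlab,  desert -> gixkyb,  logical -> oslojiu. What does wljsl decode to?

In illness: i→l is +3, l→p is +4, l→q is +5, n→t is +6 — the shift increases by 1 each position. Each letter shifts forward by (position + 3), i.e. 3, 4, 5, … — the shift grows by one for each successive letter.
Decoding wljsl: w−3=t, l−4=h, j−5=e, s−6=m, l−7=e.

theme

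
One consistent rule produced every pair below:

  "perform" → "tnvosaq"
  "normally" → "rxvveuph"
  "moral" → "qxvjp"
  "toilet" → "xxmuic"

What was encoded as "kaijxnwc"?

It's a Vigenère-style cipher with numeric key [4,9]: position i shifts by key[i mod 2].
Reversing it on kaijxnwc: k−4=g, a−9=r, i−4=e, j−9=a, x−4=t, n−9=e, w−4=s, c−9=t.

greatest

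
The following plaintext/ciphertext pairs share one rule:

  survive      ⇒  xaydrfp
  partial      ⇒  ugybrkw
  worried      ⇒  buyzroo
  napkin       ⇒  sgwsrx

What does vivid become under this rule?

In survive: s→x is +5, u→a is +6, r→y is +7, v→d is +8 — the shift increases by 1 each position. The shift increases by 1 at each position, starting from +5: 5, 6, 7, ….
Applying it to vivid: v+5=a, i+6=o, v+7=c, i+8=q, d+9=m.

aocqm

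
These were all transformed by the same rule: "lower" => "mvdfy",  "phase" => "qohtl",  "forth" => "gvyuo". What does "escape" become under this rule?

Shifts by position in lower: pos 0: l→m (+1), pos 1: o→v (+7), pos 2: w→d (+7), pos 3: e→f (+1), pos 4: r→y (+7) — repeating every 3. A repeating key of period 3 is used — shifts +1, +7, +7 over and over.
Applying it to escape: e+1=f, s+7=z, c+7=j, a+1=b, p+7=w, e+7=l.

fzjbwl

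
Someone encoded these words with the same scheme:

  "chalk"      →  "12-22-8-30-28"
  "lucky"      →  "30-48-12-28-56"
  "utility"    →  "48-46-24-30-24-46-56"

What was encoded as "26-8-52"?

jaw

c(#3)→12 and h(#8)→22: differences scale by 2, so n = 2·pos + 6. Each letter becomes 2×(its alphabet position, a=1..z=26) + 6.
Undoing it on 26-8-52: 26→(26−6)÷2=10=j, 8→(8−6)÷2=1=a, 52→(52−6)÷2=23=w.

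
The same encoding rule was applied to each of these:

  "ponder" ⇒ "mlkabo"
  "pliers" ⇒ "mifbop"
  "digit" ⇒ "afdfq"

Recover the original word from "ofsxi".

rival

Compare letters: p→m is +23, o→l is +23, n→k is +23 — a constant shift. Each letter is shifted forward by 23 in the alphabet (a Caesar shift of +23).
Reversing it on ofsxi: o−23=r, f−23=i, s−23=v, x−23=a, i−23=l.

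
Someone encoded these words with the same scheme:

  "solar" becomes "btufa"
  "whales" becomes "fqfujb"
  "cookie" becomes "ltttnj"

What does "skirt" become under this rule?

btnac

The shift depends on letter class: consonant s→b is +9, but vowel o→t is +5. Vowels shift forward by 5 and consonants shift forward by 9.
On skirt: s(cons)+9=b, k(cons)+9=t, i(vowel)+5=n, r(cons)+9=a, t(cons)+9=c.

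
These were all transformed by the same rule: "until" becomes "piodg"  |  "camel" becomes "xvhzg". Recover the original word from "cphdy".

Compare letters: u→p is +21, n→i is +21, t→o is +21 — a constant shift. It's a constant shift of +21 (ROT21).
Undoing it on cphdy: c−21=h, p−21=u, h−21=m, d−21=i, y−21=d.

humid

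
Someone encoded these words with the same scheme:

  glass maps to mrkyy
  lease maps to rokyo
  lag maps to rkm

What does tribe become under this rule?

The shift depends on letter class: consonant g→m is +6, but vowel a→k is +10. The rule splits by letter class: vowels +10, consonants +6.
On tribe: t(cons)+6=z, r(cons)+6=x, i(vowel)+10=s, b(cons)+6=h, e(vowel)+10=o.

zxsho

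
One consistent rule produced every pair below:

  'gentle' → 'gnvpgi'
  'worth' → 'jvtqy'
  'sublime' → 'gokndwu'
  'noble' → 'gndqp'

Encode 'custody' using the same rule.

afqvuwe

The output letters match the input read backwards, each shifted +2: gentle reversed is eltneg. Read the word backwards and shift each letter +2.
Applying it to custody: reverse → ydotsuc; then shift: y+2=a, d+2=f, o+2=q, t+2=v, s+2=u, u+2=w, c+2=e.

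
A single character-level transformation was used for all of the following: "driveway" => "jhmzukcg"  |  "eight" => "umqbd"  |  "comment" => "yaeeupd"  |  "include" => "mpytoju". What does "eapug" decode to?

d(3)→j(9) and r(17)→h(7) fit y≡11x+2 (mod 26); the inverse of 11 mod 26 is 19. This is an affine cipher: with a=0,…,z=25, each position x becomes (11x+2) mod 26.
Reversing it on eapug: e(4)→19·(4−2)≡12=m; a(0)→19·(0−2)≡14=o; p(15)→19·(15−2)≡13=n; u(20)→19·(20−2)≡4=e; g(6)→19·(6−2)≡24=y (all mod 26).

money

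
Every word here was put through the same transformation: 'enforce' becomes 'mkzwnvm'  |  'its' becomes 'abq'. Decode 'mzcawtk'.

closure

The output letters match the input read backwards, each shifted +8: enforce reversed is ecrofne. Two steps: reverse the string, then apply a Caesar shift of +8.
Reversing it on mzcawtk: shift back: m−8=e, z−8=r, c−8=u, a−8=s, w−8=o, t−8=l, k−8=c → erusolc; then reverse → closure.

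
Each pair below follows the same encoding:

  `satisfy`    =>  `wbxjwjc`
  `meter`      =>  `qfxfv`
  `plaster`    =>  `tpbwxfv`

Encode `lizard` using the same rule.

The shift depends on letter class: consonant s→w is +4, but vowel a→b is +1. The rule splits by letter class: vowels +1, consonants +4.
On lizard: l(cons)+4=p, i(vowel)+1=j, z(cons)+4=d, a(vowel)+1=b, r(cons)+4=v, d(cons)+4=h.

pjdbvh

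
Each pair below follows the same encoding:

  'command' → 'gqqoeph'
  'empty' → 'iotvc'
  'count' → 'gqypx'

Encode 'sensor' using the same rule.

wgrust

Shifts by position in command: pos 0: c→g (+4), pos 1: o→q (+2), pos 2: m→q (+4), pos 3: m→o (+2) — repeating every 2. The shifts repeat in a cycle of length 2: positions 0,1,… shift by +4, +2, then the pattern repeats.
For sensor: s+4=w, e+2=g, n+4=r, s+2=u, o+4=s, r+2=t.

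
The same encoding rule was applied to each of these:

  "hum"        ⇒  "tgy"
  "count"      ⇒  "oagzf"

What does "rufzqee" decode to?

Compare letters: h→t is +12, u→g is +12, m→y is +12 — a constant shift. Each letter is shifted forward by 12 in the alphabet (a Caesar shift of +12).
Reversing it on rufzqee: r−12=f, u−12=i, f−12=t, z−12=n, q−12=e, e−12=s, e−12=s.

fitness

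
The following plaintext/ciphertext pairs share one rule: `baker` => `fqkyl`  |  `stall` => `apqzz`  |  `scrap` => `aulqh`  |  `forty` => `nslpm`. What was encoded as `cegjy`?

guide

b(1)→f(5) and a(0)→q(16) fit y≡15x+16 (mod 26); the inverse of 15 mod 26 is 7. Each letter's alphabet position (a=0..z=25) is mapped through 15·x+16 mod 26 — an affine cipher.
Decoding cegjy: c(2)→7·(2−16)≡6=g; e(4)→7·(4−16)≡20=u; g(6)→7·(6−16)≡8=i; j(9)→7·(9−16)≡3=d; y(24)→7·(24−16)≡4=e (all mod 26).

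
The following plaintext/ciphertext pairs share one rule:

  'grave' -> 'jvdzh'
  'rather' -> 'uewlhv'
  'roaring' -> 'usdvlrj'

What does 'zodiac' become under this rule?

csgmdg

Shifts by position in grave: pos 0: g→j (+3), pos 1: r→v (+4), pos 2: a→d (+3), pos 3: v→z (+4) — repeating every 2. The shifts repeat in a cycle of length 2: positions 0,1,… shift by +3, +4, then the pattern repeats.
Applying it to zodiac: z+3=c, o+4=s, d+3=g, i+4=m, a+3=d, c+4=g.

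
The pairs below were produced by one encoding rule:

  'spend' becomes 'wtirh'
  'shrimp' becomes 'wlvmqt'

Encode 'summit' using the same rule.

wyqqmx

Compare letters: s→w is +4, p→t is +4, e→i is +4 — a constant shift. It's a constant shift of +4 (ROT4).
Applying it to summit: s+4=w, u+4=y, m+4=q, m+4=q, i+4=m, t+4=x.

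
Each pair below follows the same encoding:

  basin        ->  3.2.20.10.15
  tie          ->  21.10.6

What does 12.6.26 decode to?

The number is (letter's place in the alphabet, a=1) + 1.
Reversing it on 12.6.26: 12→(12−1)÷1=11=k, 6→(6−1)÷1=5=e, 26→(26−1)÷1=25=y.

key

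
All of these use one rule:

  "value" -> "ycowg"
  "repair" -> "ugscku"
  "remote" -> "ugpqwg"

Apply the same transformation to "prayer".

Two shifts are in play — +2 for a/e/i/o/u, +3 for every other letter.
For prayer: p(cons)+3=s, r(cons)+3=u, a(vowel)+2=c, y(cons)+3=b, e(vowel)+2=g, r(cons)+3=u.

sucbgu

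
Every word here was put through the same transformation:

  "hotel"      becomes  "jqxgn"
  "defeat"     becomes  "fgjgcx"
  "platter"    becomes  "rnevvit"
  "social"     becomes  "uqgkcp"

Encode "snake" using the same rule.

Shifts by position in hotel: pos 0: h→j (+2), pos 1: o→q (+2), pos 2: t→x (+4), pos 3: e→g (+2), pos 4: l→n (+2) — repeating every 3. A repeating key of period 3 is used — shifts +2, +2, +4 over and over.
For snake: s+2=u, n+2=p, a+4=e, k+2=m, e+2=g.

upemg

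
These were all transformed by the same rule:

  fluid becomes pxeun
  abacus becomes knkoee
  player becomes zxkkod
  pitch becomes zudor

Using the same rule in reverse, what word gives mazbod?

Shifts by position in fluid: pos 0: f→p (+10), pos 1: l→x (+12), pos 2: u→e (+10), pos 3: i→u (+12) — repeating every 2. It's a Vigenère-style cipher with numeric key [10,12]: position i shifts by key[i mod 2].
Decoding mazbod: m−10=c, a−12=o, z−10=p, b−12=p, o−10=e, d−12=r.

copper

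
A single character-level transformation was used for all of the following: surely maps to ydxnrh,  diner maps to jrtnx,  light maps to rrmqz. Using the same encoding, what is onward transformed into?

uwcjxm

Shifts by position in surely: pos 0: s→y (+6), pos 1: u→d (+9), pos 2: r→x (+6), pos 3: e→n (+9) — repeating every 2. The shifts repeat in a cycle of length 2: positions 0,1,… shift by +6, +9, then the pattern repeats.
Applying it to onward: o+6=u, n+9=w, w+6=c, a+9=j, r+6=x, d+9=m.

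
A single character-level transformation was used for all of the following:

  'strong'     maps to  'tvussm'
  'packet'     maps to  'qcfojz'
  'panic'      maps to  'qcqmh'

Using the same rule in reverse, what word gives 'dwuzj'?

In strong: s→t is +1, t→v is +2, r→u is +3, o→s is +4 — the shift increases by 1 each position. Each letter shifts forward by (position + 1), i.e. 1, 2, 3, … — the shift grows by one for each successive letter.
Reversing it on dwuzj: d−1=c, w−2=u, u−3=r, z−4=v, j−5=e.

curve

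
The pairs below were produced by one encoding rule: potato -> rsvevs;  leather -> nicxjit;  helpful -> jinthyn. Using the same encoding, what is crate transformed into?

evcxg

Shifts by position in potato: pos 0: p→r (+2), pos 1: o→s (+4), pos 2: t→v (+2), pos 3: a→e (+4) — repeating every 2. It's a Vigenère-style cipher with numeric key [2,4]: position i shifts by key[i mod 2].
For crate: c+2=e, r+4=v, a+2=c, t+4=x, e+2=g.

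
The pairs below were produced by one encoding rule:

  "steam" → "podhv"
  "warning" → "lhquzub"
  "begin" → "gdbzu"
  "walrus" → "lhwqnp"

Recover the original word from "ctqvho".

s(18)→p(15) and t(19)→o(14) fit y≡25x+7 (mod 26); the inverse of 25 mod 26 is 25. This is an affine cipher: with a=0,…,z=25, each position x becomes (25x+7) mod 26.
Decoding ctqvho: c(2)→25·(2−7)≡5=f; t(19)→25·(19−7)≡14=o; q(16)→25·(16−7)≡17=r; v(21)→25·(21−7)≡12=m; h(7)→25·(7−7)≡0=a; o(14)→25·(14−7)≡19=t (all mod 26).

format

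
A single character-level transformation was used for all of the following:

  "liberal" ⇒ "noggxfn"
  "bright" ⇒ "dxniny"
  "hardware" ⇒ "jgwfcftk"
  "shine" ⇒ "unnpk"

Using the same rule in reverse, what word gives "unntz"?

shirt

Shifts by position in liberal: pos 0: l→n (+2), pos 1: i→o (+6), pos 2: b→g (+5), pos 3: e→g (+2), pos 4: r→x (+6), pos 5: a→f (+5) — repeating every 3. A repeating key of period 3 is used — shifts +2, +6, +5 over and over.
Undoing it on unntz: u−2=s, n−6=h, n−5=i, t−2=r, z−6=t.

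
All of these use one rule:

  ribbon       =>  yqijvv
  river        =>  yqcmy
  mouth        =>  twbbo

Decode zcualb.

Shifts by position in ribbon: pos 0: r→y (+7), pos 1: i→q (+8), pos 2: b→i (+7), pos 3: b→j (+8) — repeating every 2. It's a Vigenère-style cipher with numeric key [7,8]: position i shifts by key[i mod 2].
Undoing it on zcualb: z−7=s, c−8=u, u−7=n, a−8=s, l−7=e, b−8=t.

sunset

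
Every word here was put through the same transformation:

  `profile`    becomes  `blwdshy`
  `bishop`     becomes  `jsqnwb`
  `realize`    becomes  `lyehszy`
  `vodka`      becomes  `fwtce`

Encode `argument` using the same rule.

Each letter's alphabet position (a=0..z=25) is mapped through 5·x+4 mod 26 — an affine cipher.
On argument: a(0)→5·0+4≡4=e; r(17)→5·17+4≡11=l; g(6)→5·6+4≡8=i; u(20)→5·20+4≡0=a; m(12)→5·12+4≡12=m; e(4)→5·4+4≡24=y; n(13)→5·13+4≡17=r; t(19)→5·19+4≡21=v (all mod 26).

eliamyrv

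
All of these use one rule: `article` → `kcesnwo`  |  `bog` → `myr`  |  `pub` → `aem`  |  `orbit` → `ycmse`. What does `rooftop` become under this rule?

The shift depends on letter class: consonant r→c is +11, but vowel a→k is +10. Vowels shift forward by 10 and consonants shift forward by 11.
Applying it to rooftop: r(cons)+11=c, o(vowel)+10=y, o(vowel)+10=y, f(cons)+11=q, t(cons)+11=e, o(vowel)+10=y, p(cons)+11=a.

cyyqeya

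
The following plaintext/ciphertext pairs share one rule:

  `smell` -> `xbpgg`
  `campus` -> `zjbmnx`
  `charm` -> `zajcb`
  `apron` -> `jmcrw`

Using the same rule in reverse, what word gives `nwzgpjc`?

unclear

s(18)→x(23) and m(12)→b(1) fit y≡21x+9 (mod 26); the inverse of 21 mod 26 is 5. Each letter's alphabet position (a=0..z=25) is mapped through 21·x+9 mod 26 — an affine cipher.
Decoding nwzgpjc: n(13)→5·(13−9)≡20=u; w(22)→5·(22−9)≡13=n; z(25)→5·(25−9)≡2=c; g(6)→5·(6−9)≡11=l; p(15)→5·(15−9)≡4=e; j(9)→5·(9−9)≡0=a; c(2)→5·(2−9)≡17=r (all mod 26).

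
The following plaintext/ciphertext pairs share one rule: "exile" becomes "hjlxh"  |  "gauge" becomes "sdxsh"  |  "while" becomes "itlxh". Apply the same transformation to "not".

zrf

The rule splits by letter class: vowels +3, consonants +12.
On not: n(cons)+12=z, o(vowel)+3=r, t(cons)+12=f.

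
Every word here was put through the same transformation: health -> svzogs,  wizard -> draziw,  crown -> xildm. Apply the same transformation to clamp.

Each pair mirrors across the alphabet (h↔s, e↔v, a↔z): positions sum to 25. This is the alphabet-reversal cipher (Atbash): a becomes z, b becomes y, etc.
For clamp: c↔x, l↔o, a↔z, m↔n, p↔k.

xoznk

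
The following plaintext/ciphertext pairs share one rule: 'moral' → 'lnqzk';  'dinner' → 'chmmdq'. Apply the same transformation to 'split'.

rokhs

Compare letters: m→l is +25, o→n is +25, r→q is +25 — a constant shift. Each letter is shifted forward by 25 in the alphabet (a Caesar shift of +25).
Applying it to split: s+25=r, p+25=o, l+25=k, i+25=h, t+25=s.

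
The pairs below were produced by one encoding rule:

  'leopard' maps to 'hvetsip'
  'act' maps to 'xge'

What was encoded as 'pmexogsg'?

cocktail

Read the word backwards and shift each letter +4.
Undoing it on pmexogsg: shift back: p−4=l, m−4=i, e−4=a, x−4=t, o−4=k, g−4=c, s−4=o, g−4=c → liatkcoc; then reverse → cocktail.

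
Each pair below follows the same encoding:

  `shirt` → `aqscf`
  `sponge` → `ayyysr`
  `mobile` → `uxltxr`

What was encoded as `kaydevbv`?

Each letter shifts forward by (position + 8), i.e. 8, 9, 10, … — the shift grows by one for each successive letter.
Undoing it on kaydevbv: k−8=c, a−9=r, y−10=o, d−11=s, e−12=s, v−13=i, b−14=n, v−15=g.

crossing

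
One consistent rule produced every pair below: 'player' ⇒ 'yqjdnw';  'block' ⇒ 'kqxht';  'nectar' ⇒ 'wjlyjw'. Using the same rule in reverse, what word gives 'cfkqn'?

table

Shifts by position in player: pos 0: p→y (+9), pos 1: l→q (+5), pos 2: a→j (+9), pos 3: y→d (+5) — repeating every 2. The shifts repeat in a cycle of length 2: positions 0,1,… shift by +9, +5, then the pattern repeats.
Undoing it on cfkqn: c−9=t, f−5=a, k−9=b, q−5=l, n−9=e.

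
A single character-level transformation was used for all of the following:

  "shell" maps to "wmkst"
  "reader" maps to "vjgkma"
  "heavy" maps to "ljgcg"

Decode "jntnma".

finger

In shell: s→w is +4, h→m is +5, e→k is +6, l→s is +7 — the shift increases by 1 each position. Letter i (0-indexed) is shifted by i+4, so successive shifts are 4, 5, 6, ….
Decoding jntnma: j−4=f, n−5=i, t−6=n, n−7=g, m−8=e, a−9=r.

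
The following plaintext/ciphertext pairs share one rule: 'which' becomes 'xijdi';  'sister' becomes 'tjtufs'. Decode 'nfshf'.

Compare letters: w→x is +1, h→i is +1, i→j is +1 — a constant shift. Each letter is shifted forward by 1 in the alphabet (a Caesar shift of +1).
Undoing it on nfshf: n−1=m, f−1=e, s−1=r, h−1=g, f−1=e.

merge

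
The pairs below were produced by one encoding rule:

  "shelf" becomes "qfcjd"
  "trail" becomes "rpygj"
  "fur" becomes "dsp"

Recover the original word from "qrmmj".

stool

Compare letters: s→q is +24, h→f is +24, e→c is +24 — a constant shift. Every letter moves 24 places later in the alphabet, wrapping around z→a.
Reversing it on qrmmj: q−24=s, r−24=t, m−24=o, m−24=o, j−24=l.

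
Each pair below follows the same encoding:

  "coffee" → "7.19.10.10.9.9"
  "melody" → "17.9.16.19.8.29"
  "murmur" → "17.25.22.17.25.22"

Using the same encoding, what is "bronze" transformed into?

c is letter #3 and maps to 7: an offset of 4. The number is (letter's place in the alphabet, a=1) + 4.
For bronze: b=2→6, r=18→22, o=15→19, n=14→18, z=26→30, e=5→9.

6.22.19.18.30.9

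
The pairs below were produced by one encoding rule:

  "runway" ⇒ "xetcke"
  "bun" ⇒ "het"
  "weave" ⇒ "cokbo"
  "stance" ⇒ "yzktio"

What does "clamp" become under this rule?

The shift depends on letter class: consonant r→x is +6, but vowel u→e is +10. Two shifts are in play — +10 for a/e/i/o/u, +6 for every other letter.
For clamp: c(cons)+6=i, l(cons)+6=r, a(vowel)+10=k, m(cons)+6=s, p(cons)+6=v.

irksv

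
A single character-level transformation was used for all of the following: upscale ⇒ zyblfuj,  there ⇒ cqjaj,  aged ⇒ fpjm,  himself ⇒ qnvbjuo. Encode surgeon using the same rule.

bzapjtw

The shift depends on letter class: consonant p→y is +9, but vowel u→z is +5. The rule splits by letter class: vowels +5, consonants +9.
For surgeon: s(cons)+9=b, u(vowel)+5=z, r(cons)+9=a, g(cons)+9=p, e(vowel)+5=j, o(vowel)+5=t, n(cons)+9=w.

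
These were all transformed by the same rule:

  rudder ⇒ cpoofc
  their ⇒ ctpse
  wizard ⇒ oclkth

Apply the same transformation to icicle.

pwntnt

The output letters match the input read backwards, each shifted +11: rudder reversed is reddur. Two steps: reverse the string, then apply a Caesar shift of +11.
For icicle: reverse → elcici; then shift: e+11=p, l+11=w, c+11=n, i+11=t, c+11=n, i+11=t.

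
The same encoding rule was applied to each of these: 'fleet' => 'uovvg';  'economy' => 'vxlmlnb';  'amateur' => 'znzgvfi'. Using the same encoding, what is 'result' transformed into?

This is the alphabet-reversal cipher (Atbash): a becomes z, b becomes y, etc.
On result: r↔i, e↔v, s↔h, u↔f, l↔o, t↔g.

ivhfog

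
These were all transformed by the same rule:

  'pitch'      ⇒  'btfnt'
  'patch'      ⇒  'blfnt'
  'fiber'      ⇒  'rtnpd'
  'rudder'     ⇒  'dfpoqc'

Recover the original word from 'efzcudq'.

Shifts by position in pitch: pos 0: p→b (+12), pos 1: i→t (+11), pos 2: t→f (+12), pos 3: c→n (+11) — repeating every 2. The shifts repeat in a cycle of length 2: positions 0,1,… shift by +12, +11, then the pattern repeats.
Reversing it on efzcudq: e−12=s, f−11=u, z−12=n, c−11=r, u−12=i, d−11=s, q−12=e.

sunrise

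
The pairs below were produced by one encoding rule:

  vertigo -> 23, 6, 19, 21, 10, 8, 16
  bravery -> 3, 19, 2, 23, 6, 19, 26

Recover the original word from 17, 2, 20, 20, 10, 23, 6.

Letters become their 1-based position plus 1 (so a→2, b→3, …).
Undoing it on 17, 2, 20, 20, 10, 23, 6: 17→(17−1)÷1=16=p, 2→(2−1)÷1=1=a, 20→(20−1)÷1=19=s, 20→(20−1)÷1=19=s, 10→(10−1)÷1=9=i, 23→(23−1)÷1=22=v, 6→(6−1)÷1=5=e.

passive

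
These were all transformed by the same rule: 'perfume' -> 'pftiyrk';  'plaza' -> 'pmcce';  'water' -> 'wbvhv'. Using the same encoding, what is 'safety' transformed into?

sbhhxd

Letter i (0-indexed) is shifted by i+0, so successive shifts are 0, 1, 2, ….
For safety: s+0=s, a+1=b, f+2=h, e+3=h, t+4=x, y+5=d.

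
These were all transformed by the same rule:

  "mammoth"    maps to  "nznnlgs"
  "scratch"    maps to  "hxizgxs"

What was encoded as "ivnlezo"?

Letters are reflected about the middle of the alphabet (position → 25−position): Atbash.
Decoding ivnlezo: i↔r, v↔e, n↔m, l↔o, e↔v, z↔a, o↔l.

removal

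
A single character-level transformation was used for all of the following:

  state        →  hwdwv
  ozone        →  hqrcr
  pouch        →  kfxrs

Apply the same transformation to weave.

The output letters match the input read backwards, each shifted +3: state reversed is etats. Two steps: reverse the string, then apply a Caesar shift of +3.
Applying it to weave: reverse → evaew; then shift: e+3=h, v+3=y, a+3=d, e+3=h, w+3=z.

hydhz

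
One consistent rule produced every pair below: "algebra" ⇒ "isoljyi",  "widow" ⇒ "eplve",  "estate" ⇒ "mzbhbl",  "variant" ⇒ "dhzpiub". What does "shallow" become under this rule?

aoistve

It's a Vigenère-style cipher with numeric key [8,7]: position i shifts by key[i mod 2].
On shallow: s+8=a, h+7=o, a+8=i, l+7=s, l+8=t, o+7=v, w+8=e.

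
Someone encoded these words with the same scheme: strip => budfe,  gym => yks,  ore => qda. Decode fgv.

jut

Two steps: reverse the string, then apply a Caesar shift of +12.
Undoing it on fgv: shift back: f−12=t, g−12=u, v−12=j → tuj; then reverse → jut.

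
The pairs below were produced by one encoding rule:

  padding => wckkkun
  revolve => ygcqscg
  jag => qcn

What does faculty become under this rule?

The shift depends on letter class: consonant p→w is +7, but vowel a→c is +2. Vowels shift forward by 2 and consonants shift forward by 7.
Applying it to faculty: f(cons)+7=m, a(vowel)+2=c, c(cons)+7=j, u(vowel)+2=w, l(cons)+7=s, t(cons)+7=a, y(cons)+7=f.

mcjwsaf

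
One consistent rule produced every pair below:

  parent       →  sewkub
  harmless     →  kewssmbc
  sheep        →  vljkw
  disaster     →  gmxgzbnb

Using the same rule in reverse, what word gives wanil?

twice

In parent: p→s is +3, a→e is +4, r→w is +5, e→k is +6 — the shift increases by 1 each position. Each letter shifts forward by (position + 3), i.e. 3, 4, 5, … — the shift grows by one for each successive letter.
Decoding wanil: w−3=t, a−4=w, n−5=i, i−6=c, l−7=e.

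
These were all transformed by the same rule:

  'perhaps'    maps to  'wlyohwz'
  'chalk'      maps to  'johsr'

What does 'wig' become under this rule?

Every letter moves 7 places later in the alphabet, wrapping around z→a.
For wig: w+7=d, i+7=p, g+7=n.

dpn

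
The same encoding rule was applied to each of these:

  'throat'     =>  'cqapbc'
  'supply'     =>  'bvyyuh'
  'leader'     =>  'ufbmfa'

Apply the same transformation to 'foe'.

The shift depends on letter class: consonant t→c is +9, but vowel o→p is +1. Two shifts are in play — +1 for a/e/i/o/u, +9 for every other letter.
Applying it to foe: f(cons)+9=o, o(vowel)+1=p, e(vowel)+1=f.

opf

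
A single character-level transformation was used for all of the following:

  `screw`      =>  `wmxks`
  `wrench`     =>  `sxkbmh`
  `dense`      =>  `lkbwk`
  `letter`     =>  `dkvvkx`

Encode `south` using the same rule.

wauvh

This is an affine cipher: with a=0,…,z=25, each position x becomes (25x+14) mod 26.
For south: s(18)→25·18+14≡22=w; o(14)→25·14+14≡0=a; u(20)→25·20+14≡20=u; t(19)→25·19+14≡21=v; h(7)→25·7+14≡7=h (all mod 26).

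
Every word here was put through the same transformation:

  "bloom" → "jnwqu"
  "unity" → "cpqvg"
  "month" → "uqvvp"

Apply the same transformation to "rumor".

Shifts by position in bloom: pos 0: b→j (+8), pos 1: l→n (+2), pos 2: o→w (+8), pos 3: o→q (+2) — repeating every 2. It's a Vigenère-style cipher with numeric key [8,2]: position i shifts by key[i mod 2].
On rumor: r+8=z, u+2=w, m+8=u, o+2=q, r+8=z.

zwuqz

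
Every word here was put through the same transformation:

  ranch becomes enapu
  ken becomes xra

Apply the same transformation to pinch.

cvapu

Compare letters: r→e is +13, a→n is +13, n→a is +13 — a constant shift. Every letter moves 13 places later in the alphabet, wrapping around z→a.
Applying it to pinch: p+13=c, i+13=v, n+13=a, c+13=p, h+13=u.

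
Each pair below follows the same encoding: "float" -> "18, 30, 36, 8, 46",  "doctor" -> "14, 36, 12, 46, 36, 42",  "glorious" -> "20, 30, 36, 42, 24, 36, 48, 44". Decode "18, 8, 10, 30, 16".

fable

The formula is n = 2×(alphabet index, a=1) + 6.
Undoing it on 18, 8, 10, 30, 16: 18→(18−6)÷2=6=f, 8→(8−6)÷2=1=a, 10→(10−6)÷2=2=b, 30→(30−6)÷2=12=l, 16→(16−6)÷2=5=e.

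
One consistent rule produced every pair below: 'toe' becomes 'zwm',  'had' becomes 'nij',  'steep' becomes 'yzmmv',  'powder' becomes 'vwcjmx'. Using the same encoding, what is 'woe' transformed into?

cwm

Two shifts are in play — +8 for a/e/i/o/u, +6 for every other letter.
For woe: w(cons)+6=c, o(vowel)+8=w, e(vowel)+8=m.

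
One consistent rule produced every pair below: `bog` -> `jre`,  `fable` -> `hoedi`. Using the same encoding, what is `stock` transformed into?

nfrwv

The output letters match the input read backwards, each shifted +3: bog reversed is gob. Two steps: reverse the string, then apply a Caesar shift of +3.
Applying it to stock: reverse → kcots; then shift: k+3=n, c+3=f, o+3=r, t+3=w, s+3=v.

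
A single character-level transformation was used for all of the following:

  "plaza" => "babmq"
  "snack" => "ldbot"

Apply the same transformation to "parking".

Two steps: reverse the string, then apply a Caesar shift of +1.
Applying it to parking: reverse → gnikrap; then shift: g+1=h, n+1=o, i+1=j, k+1=l, r+1=s, a+1=b, p+1=q.

hojlsbq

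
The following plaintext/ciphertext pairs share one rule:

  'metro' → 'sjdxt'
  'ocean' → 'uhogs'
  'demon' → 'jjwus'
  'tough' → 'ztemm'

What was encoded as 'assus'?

Shifts by position in metro: pos 0: m→s (+6), pos 1: e→j (+5), pos 2: t→d (+10), pos 3: r→x (+6), pos 4: o→t (+5) — repeating every 3. It's a Vigenère-style cipher with numeric key [6,5,10]: position i shifts by key[i mod 3].
Undoing it on assus: a−6=u, s−5=n, s−10=i, u−6=o, s−5=n.

union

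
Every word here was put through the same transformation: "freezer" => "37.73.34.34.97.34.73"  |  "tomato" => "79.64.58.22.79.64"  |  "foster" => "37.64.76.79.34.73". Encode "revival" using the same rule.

With a=1..z=26, the number is 3·pos + 19.
For revival: r=18→73, e=5→34, v=22→85, i=9→46, v=22→85, a=1→22, l=12→55.

73.34.85.46.85.22.55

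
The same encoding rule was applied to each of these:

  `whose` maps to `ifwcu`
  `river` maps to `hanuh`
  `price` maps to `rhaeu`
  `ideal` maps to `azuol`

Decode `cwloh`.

w(22)→i(8) and h(7)→f(5) fit y≡21x+14 (mod 26); the inverse of 21 mod 26 is 5. This is an affine cipher: with a=0,…,z=25, each position x becomes (21x+14) mod 26.
Reversing it on cwloh: c(2)→5·(2−14)≡18=s; w(22)→5·(22−14)≡14=o; l(11)→5·(11−14)≡11=l; o(14)→5·(14−14)≡0=a; h(7)→5·(7−14)≡17=r (all mod 26).

solar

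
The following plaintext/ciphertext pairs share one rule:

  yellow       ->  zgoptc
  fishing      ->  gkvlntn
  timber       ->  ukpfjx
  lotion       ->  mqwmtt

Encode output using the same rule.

pwwtzz

Each letter shifts forward by (position + 1), i.e. 1, 2, 3, … — the shift grows by one for each successive letter.
Applying it to output: o+1=p, u+2=w, t+3=w, p+4=t, u+5=z, t+6=z.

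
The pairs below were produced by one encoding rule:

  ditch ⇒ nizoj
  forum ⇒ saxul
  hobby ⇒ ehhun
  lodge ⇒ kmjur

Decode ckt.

new

The output letters match the input read backwards, each shifted +6: ditch reversed is hctid. Read the word backwards and shift each letter +6.
Undoing it on ckt: shift back: c−6=w, k−6=e, t−6=n → wen; then reverse → new.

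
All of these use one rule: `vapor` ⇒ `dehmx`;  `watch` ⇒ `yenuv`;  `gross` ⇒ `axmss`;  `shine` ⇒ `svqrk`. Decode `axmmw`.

v(21)→d(3) and a(0)→e(4) fit y≡21x+4 (mod 26); the inverse of 21 mod 26 is 5. Treating letters as 0–25, the rule is x ↦ 21x + 4 (mod 26).
Decoding axmmw: a(0)→5·(0−4)≡6=g; x(23)→5·(23−4)≡17=r; m(12)→5·(12−4)≡14=o; m(12)→5·(12−4)≡14=o; w(22)→5·(22−4)≡12=m (all mod 26).

groom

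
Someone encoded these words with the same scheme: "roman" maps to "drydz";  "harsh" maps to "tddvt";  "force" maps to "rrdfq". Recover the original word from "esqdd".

spear

Shifts by position in roman: pos 0: r→d (+12), pos 1: o→r (+3), pos 2: m→y (+12), pos 3: a→d (+3) — repeating every 2. A repeating key of period 2 is used — shifts +12, +3 over and over.
Decoding esqdd: e−12=s, s−3=p, q−12=e, d−3=a, d−12=r.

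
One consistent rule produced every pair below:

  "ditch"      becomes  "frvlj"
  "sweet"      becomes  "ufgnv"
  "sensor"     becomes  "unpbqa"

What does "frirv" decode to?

It's a Vigenère-style cipher with numeric key [2,9]: position i shifts by key[i mod 2].
Decoding frirv: f−2=d, r−9=i, i−2=g, r−9=i, v−2=t.

digit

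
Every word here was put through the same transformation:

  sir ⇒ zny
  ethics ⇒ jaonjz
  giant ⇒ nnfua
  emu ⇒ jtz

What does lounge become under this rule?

The shift depends on letter class: consonant s→z is +7, but vowel i→n is +5. Two shifts are in play — +5 for a/e/i/o/u, +7 for every other letter.
Applying it to lounge: l(cons)+7=s, o(vowel)+5=t, u(vowel)+5=z, n(cons)+7=u, g(cons)+7=n, e(vowel)+5=j.

stzunj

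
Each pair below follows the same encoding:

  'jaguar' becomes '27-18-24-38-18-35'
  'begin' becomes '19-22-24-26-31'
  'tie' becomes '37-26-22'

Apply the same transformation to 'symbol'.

36-42-30-19-32-29

j is letter #10 and maps to 27: an offset of 17. Each letter is replaced by its alphabet position (a=1..z=26) + 17.
For symbol: s=19→36, y=25→42, m=13→30, b=2→19, o=15→32, l=12→29.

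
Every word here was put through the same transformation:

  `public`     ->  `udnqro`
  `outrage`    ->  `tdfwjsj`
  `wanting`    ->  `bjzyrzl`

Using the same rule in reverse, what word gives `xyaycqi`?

A repeating key of period 3 is used — shifts +5, +9, +12 over and over.
Reversing it on xyaycqi: x−5=s, y−9=p, a−12=o, y−5=t, c−9=t, q−12=e, i−5=d.

spotted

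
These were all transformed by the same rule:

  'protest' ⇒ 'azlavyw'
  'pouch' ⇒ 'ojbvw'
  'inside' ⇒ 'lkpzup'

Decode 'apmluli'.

The output letters match the input read backwards, each shifted +7: protest reversed is tsetorp. The word is reversed, then every letter is shifted forward by 7.
Reversing it on apmluli: shift back: a−7=t, p−7=i, m−7=f, l−7=e, u−7=n, l−7=e, i−7=b → tifeneb; then reverse → benefit.

benefit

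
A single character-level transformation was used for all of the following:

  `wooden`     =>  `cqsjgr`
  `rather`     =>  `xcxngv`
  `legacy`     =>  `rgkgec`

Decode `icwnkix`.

cashier

Shifts by position in wooden: pos 0: w→c (+6), pos 1: o→q (+2), pos 2: o→s (+4), pos 3: d→j (+6), pos 4: e→g (+2), pos 5: n→r (+4) — repeating every 3. A repeating key of period 3 is used — shifts +6, +2, +4 over and over.
Decoding icwnkix: i−6=c, c−2=a, w−4=s, n−6=h, k−2=i, i−4=e, x−6=r.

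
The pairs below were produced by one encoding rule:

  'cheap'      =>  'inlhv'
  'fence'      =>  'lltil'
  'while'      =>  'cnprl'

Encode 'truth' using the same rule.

The shift depends on letter class: consonant c→i is +6, but vowel e→l is +7. The rule splits by letter class: vowels +7, consonants +6.
Applying it to truth: t(cons)+6=z, r(cons)+6=x, u(vowel)+7=b, t(cons)+6=z, h(cons)+6=n.

zxbzn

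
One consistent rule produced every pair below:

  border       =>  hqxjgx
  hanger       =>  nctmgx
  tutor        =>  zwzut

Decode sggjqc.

Shifts by position in border: pos 0: b→h (+6), pos 1: o→q (+2), pos 2: r→x (+6), pos 3: d→j (+6), pos 4: e→g (+2), pos 5: r→x (+6) — repeating every 3. The shifts repeat in a cycle of length 3: positions 0,1,… shift by +6, +2, +6, then the pattern repeats.
Reversing it on sggjqc: s−6=m, g−2=e, g−6=a, j−6=d, q−2=o, c−6=w.

meadow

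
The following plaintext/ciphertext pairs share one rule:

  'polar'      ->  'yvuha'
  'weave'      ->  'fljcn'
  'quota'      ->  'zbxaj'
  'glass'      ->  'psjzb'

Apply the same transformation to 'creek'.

Shifts by position in polar: pos 0: p→y (+9), pos 1: o→v (+7), pos 2: l→u (+9), pos 3: a→h (+7) — repeating every 2. The shifts repeat in a cycle of length 2: positions 0,1,… shift by +9, +7, then the pattern repeats.
Applying it to creek: c+9=l, r+7=y, e+9=n, e+7=l, k+9=t.

lynlt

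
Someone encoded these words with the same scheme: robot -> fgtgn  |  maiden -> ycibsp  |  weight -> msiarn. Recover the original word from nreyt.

thumb

r(17)→f(5) and o(14)→g(6) fit y≡17x+2 (mod 26); the inverse of 17 mod 26 is 23. Each letter's alphabet position (a=0..z=25) is mapped through 17·x+2 mod 26 — an affine cipher.
Undoing it on nreyt: n(13)→23·(13−2)≡19=t; r(17)→23·(17−2)≡7=h; e(4)→23·(4−2)≡20=u; y(24)→23·(24−2)≡12=m; t(19)→23·(19−2)≡1=b (all mod 26).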